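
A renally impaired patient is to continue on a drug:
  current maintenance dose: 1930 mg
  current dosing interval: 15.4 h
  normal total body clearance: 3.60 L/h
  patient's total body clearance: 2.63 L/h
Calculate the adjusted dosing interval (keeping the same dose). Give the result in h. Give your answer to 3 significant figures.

21.1 h

To keep the same average steady-state level, dosing rate must scale with clearance.
CL ratio = 2.63 / 3.60 = 0.7306
New interval (same dose) = 15.4 / 0.7306 = 21.08 h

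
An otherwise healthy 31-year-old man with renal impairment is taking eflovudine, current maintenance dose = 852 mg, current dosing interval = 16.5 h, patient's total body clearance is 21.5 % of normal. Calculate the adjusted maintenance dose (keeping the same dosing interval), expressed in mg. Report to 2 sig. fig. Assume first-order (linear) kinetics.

180 mg

To keep the same average steady-state level, dosing rate must scale with clearance.
CL ratio = 21.5 / 100 = 0.2150
New dose (same interval) = 852 × 0.2150 = 183.2 mg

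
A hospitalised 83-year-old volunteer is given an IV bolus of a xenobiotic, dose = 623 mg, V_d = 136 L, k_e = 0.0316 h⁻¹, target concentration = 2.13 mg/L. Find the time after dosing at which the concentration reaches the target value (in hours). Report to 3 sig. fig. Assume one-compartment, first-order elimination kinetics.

24.2 h

C₀ = Dose / Vd = 623.0 / 136 = 4.581 mg/L
t = ln(C₀ / C) / k = ln(4.581 / 2.13) / 0.03160
  = ln(2.151) / 0.03160 = 0.7659 / 0.03160 = 24.24 h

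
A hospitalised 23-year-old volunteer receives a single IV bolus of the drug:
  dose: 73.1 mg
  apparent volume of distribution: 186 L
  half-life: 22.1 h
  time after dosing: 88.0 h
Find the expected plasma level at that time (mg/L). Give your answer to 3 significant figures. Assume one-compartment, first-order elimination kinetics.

0.0249 mg/L

C₀ = Dose / Vd = 73.10 / 186 = 0.3930 mg/L
k = ln2 / t½ = 0.693147 / 22.1 = 0.03136 h⁻¹
C = C₀ · e^(−k·t) = 0.3930 × e^(−0.03136 × 88.0)
  = 0.3930 × 0.06331 = 0.02488 mg/L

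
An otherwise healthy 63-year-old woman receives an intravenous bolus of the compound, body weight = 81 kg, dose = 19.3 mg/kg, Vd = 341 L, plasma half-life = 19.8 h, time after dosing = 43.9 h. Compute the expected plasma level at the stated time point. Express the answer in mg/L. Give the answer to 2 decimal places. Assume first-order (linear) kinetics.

0.99 mg/L

Total dose = 19.3 × 81 = 1563 mg
C₀ = Dose / Vd = 1563 / 341 = 4.584 mg/L
k = ln2 / t½ = 0.693147 / 19.8 = 0.03501 h⁻¹
C = C₀ · e^(−k·t) = 4.584 × e^(−0.03501 × 43.9)
  = 4.584 × 0.2150 = 0.9856 mg/L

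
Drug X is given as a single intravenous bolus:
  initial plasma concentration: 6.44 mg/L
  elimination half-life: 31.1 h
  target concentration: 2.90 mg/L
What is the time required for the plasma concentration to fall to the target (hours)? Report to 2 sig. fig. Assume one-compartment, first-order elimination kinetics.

k = ln2 / t½ = 0.693147 / 31.1 = 0.02229 h⁻¹
t = ln(C₀ / C) / k = ln(6.440 / 2.90) / 0.02229
  = ln(2.221) / 0.02229 = 0.7980 / 0.02229 = 35.80 h

36 h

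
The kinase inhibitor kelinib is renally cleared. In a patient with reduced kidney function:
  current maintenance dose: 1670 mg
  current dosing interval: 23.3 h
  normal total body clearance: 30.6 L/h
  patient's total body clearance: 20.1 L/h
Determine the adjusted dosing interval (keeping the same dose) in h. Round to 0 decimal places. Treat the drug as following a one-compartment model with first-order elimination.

35 h

To keep the same average steady-state level, dosing rate must scale with clearance.
CL ratio = 20.1 / 30.6 = 0.6569
New interval (same dose) = 23.3 / 0.6569 = 35.47 h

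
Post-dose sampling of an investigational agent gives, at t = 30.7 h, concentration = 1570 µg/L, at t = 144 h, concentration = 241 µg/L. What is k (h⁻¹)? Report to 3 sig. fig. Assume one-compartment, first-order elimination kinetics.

0.0165 h⁻¹

k = ln(C₁/C₂) / (t₂ − t₁) = ln(1570/241) / (144 − 30.7)
  = 1.874 / 113.3 = 0.01654 h⁻¹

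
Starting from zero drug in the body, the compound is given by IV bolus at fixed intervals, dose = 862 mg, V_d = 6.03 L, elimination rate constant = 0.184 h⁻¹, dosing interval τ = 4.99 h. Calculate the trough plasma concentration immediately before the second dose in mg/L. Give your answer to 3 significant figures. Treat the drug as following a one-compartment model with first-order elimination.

C₀ per dose = Dose / Vd = 862 / 6.03 = 143.0 mg/L
Fraction remaining after one interval: r = e^(−kτ) = e^(−0.1840 × 4.99) = 0.3993
Before dose 2, 1 dose has been given (aged 1τ).
C_trough = C₀ × r = 143.0 × 0.3993 = 57.10 mg/L

57.1 mg/L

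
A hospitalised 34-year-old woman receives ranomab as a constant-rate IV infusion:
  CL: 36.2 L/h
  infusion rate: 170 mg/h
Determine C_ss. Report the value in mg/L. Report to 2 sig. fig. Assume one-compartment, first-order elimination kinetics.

At steady state Css = R₀ / CL = 170 / 36.20 = 4.696 mg/L

4.7 mg/L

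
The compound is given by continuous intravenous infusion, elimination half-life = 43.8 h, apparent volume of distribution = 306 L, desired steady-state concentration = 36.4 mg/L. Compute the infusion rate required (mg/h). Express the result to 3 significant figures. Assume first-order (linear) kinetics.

k = ln2 / t½ = 0.693147 / 43.8 = 0.01583 h⁻¹
CL = k × Vd = 0.01583 × 306 = 4.844 L/h
At steady state, infusion rate R₀ = Css × CL = 36.4 × 4.844 = 176.3 mg/h

176 mg/h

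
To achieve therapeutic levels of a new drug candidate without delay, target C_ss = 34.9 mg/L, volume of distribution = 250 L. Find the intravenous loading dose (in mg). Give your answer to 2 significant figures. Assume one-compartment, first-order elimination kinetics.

LD = Css × Vd = 34.9 × 250 = 8725 mg

8700 mg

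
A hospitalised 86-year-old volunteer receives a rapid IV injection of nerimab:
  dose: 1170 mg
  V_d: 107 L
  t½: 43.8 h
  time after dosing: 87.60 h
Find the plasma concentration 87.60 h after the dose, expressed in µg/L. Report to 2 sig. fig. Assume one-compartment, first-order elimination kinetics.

2700 µg/L

C₀ = Dose / Vd = 1170 / 107 = 10.93 mg/L
k = ln2 / t½ = 0.693147 / 43.8 = 0.01583 h⁻¹
t / t½ = 87.60 / 43.8 = 2 half-lives
C = C₀ × (1/2)^2 = 10.93 × 0.2500 = 2.733 mg/L
Convert: 2.733 mg/L × 1000 = 2733 µg/L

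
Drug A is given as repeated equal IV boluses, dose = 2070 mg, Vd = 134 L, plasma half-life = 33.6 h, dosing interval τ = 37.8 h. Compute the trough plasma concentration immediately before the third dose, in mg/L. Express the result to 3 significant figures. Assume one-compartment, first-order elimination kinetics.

C₀ per dose = Dose / Vd = 2070 / 134 = 15.45 mg/L
k = ln2 / t½ = 0.693147 / 33.6 = 0.02063 h⁻¹
Fraction remaining after one interval: r = e^(−kτ) = e^(−0.02063 × 37.8) = 0.4585
Before dose 3, 2 doses have been given (aged 1τ, 2τ).
C_trough = C₀ × (r + r²) = 15.45 × (0.4585 + 0.2102) = 10.33 mg/L

10.3 mg/L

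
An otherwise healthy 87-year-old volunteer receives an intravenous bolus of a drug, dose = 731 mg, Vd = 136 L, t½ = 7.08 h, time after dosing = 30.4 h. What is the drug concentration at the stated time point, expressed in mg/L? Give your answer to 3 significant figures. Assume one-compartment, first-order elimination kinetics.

C₀ = Dose / Vd = 731.0 / 136 = 5.375 mg/L
k = ln2 / t½ = 0.693147 / 7.08 = 0.09790 h⁻¹
C = C₀ · e^(−k·t) = 5.375 × e^(−0.09790 × 30.4)
  = 5.375 × 0.05099 = 0.2741 mg/L

0.274 mg/L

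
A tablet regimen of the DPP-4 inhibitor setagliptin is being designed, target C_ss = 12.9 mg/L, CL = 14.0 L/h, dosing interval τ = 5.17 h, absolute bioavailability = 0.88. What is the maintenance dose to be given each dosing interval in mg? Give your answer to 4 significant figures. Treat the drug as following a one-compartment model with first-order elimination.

1061 mg

At steady state, F × (Dose/τ) = Css × CL.
Dose = Css × CL × τ / F = 12.9 × 14.00 × 5.17 / 0.88 = 1061 mg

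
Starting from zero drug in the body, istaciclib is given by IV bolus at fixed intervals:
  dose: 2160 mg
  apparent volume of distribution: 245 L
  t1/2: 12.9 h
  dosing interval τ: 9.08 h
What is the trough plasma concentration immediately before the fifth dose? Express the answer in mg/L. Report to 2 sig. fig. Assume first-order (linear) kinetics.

12 mg/L

C₀ per dose = Dose / Vd = 2160 / 245 = 8.816 mg/L
k = ln2 / t½ = 0.693147 / 12.9 = 0.05373 h⁻¹
Fraction remaining after one interval: r = e^(−kτ) = e^(−0.05373 × 9.08) = 0.6139
Before dose 5, 4 doses have been given (aged 1τ, 2τ, 3τ, 4τ).
C_trough = C₀ × (r + r² + … + r^4) = C₀ × r(1−r^4)/(1−r)
        = 8.816 × 0.6139 × (1 − 0.1420) / (1 − 0.6139) = 12.03 mg/L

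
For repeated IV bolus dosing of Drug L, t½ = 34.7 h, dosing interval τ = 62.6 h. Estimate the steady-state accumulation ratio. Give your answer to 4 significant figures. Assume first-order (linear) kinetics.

k = ln2 / t½ = 0.693147 / 34.7 = 0.01998 h⁻¹
e^(−kτ) = e^(−0.01998 × 62.6) = 0.2863
Accumulation ratio R = 1 / (1 − e^(−kτ)) = 1 / (1 − 0.2863) = 1.401

1.401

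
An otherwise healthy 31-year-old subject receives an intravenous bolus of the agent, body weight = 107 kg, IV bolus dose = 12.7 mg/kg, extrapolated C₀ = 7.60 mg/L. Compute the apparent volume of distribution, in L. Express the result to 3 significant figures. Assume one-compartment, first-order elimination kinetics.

Dose = 12.7 × 107 = 1359 mg
Vd = Dose / C₀ = 1359 / 7.60 = 178.8 L

179 L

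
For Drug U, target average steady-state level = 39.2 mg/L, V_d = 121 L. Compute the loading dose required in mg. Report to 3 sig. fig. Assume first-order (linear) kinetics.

LD = Css × Vd = 39.2 × 121 = 4743 mg

4740 mg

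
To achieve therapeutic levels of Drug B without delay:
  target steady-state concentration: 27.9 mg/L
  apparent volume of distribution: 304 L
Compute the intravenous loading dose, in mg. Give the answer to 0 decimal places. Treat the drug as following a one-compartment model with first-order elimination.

LD = Css × Vd = 27.9 × 304 = 8482 mg

8482 mg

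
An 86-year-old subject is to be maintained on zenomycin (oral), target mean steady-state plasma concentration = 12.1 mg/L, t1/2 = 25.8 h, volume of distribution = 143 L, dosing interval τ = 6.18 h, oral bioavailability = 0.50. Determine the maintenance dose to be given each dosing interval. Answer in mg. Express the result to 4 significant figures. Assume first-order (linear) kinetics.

574.6 mg

k = ln2 / t½ = 0.693147 / 25.8 = 0.02687 h⁻¹
CL = k × Vd = 0.02687 × 143 = 3.842 L/h
At steady state, F × (Dose/τ) = Css × CL.
Dose = Css × CL × τ / F = 12.1 × 3.842 × 6.18 / 0.50 = 574.6 mg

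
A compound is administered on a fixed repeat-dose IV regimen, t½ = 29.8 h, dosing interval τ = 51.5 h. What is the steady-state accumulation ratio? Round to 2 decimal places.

1.43

k = ln2 / t½ = 0.693147 / 29.8 = 0.02326 h⁻¹
e^(−kτ) = e^(−0.02326 × 51.5) = 0.3018
Accumulation ratio R = 1 / (1 − e^(−kτ)) = 1 / (1 − 0.3018) = 1.432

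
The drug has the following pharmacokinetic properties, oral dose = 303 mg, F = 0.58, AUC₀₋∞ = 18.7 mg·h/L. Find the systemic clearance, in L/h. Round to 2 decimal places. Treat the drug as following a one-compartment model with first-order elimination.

CL = F·Dose / AUC = 0.58 × 303 / 18.7 = 9.398 L/h

9.40 L/h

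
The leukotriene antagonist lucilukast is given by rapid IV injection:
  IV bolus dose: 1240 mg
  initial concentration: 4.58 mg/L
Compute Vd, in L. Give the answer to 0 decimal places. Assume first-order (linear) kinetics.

271 L

Vd = Dose / C₀ = 1240 / 4.58 = 270.7 L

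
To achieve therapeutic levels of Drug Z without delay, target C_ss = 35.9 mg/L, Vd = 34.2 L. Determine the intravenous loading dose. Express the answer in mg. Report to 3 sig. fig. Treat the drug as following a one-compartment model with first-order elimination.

LD = Css × Vd = 35.9 × 34.2 = 1228 mg

1230 mg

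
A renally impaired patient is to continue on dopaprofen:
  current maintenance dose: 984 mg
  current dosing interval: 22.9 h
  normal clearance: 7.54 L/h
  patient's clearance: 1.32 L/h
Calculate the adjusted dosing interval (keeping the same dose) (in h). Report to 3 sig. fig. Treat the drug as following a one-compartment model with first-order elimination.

To keep the same average steady-state level, dosing rate must scale with clearance.
CL ratio = 1.32 / 7.54 = 0.1751
New interval (same dose) = 22.9 / 0.1751 = 130.8 h

131 h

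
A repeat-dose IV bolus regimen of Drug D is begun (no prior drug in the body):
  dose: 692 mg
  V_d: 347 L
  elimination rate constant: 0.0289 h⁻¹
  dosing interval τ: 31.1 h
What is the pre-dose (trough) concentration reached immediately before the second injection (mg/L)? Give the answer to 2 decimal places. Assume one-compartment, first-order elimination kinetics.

C₀ per dose = Dose / Vd = 692 / 347 = 1.994 mg/L
Fraction remaining after one interval: r = e^(−kτ) = e^(−0.02890 × 31.1) = 0.4071
Before dose 2, 1 dose has been given (aged 1τ).
C_trough = C₀ × r = 1.994 × 0.4071 = 0.8118 mg/L

0.81 mg/L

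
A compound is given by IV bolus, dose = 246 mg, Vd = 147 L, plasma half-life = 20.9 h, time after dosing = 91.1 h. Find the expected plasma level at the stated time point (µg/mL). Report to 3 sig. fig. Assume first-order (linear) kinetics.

0.0816 µg/mL

C₀ = Dose / Vd = 246.0 / 147 = 1.673 mg/L
k = ln2 / t½ = 0.693147 / 20.9 = 0.03316 h⁻¹
C = C₀ · e^(−k·t) = 1.673 × e^(−0.03316 × 91.1)
  = 1.673 × 0.04876 = 0.08158 mg/L
(0.08158 mg/L = 0.08158 µg/mL)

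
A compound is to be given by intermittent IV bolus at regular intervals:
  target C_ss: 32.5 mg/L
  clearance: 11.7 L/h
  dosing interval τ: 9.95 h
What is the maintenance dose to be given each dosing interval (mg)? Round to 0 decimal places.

3783 mg

At steady state, Dose/τ = Css × CL.
Dose = Css × CL × τ = 32.5 × 11.70 × 9.95 = 3783 mg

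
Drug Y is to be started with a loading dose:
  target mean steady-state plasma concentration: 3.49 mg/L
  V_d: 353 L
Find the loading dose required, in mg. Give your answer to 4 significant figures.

LD = Css × Vd = 3.49 × 353 = 1232 mg

1232 mg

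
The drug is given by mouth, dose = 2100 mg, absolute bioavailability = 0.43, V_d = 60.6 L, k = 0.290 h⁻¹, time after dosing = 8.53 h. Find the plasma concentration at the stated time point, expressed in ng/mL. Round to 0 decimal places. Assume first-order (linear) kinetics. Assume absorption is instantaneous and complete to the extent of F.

Amount reaching circulation = F × Dose = 0.43 × 2100 = 903.0 mg
C₀ = F·Dose / Vd = 903.0 / 60.6 = 14.90 mg/L
C = C₀ · e^(−k·t) = 14.90 × e^(−0.2900 × 8.53)
  = 14.90 × 0.08427 = 1.256 mg/L
Convert: 1.256 mg/L × 1000 = 1256 ng/mL

1256 ng/mL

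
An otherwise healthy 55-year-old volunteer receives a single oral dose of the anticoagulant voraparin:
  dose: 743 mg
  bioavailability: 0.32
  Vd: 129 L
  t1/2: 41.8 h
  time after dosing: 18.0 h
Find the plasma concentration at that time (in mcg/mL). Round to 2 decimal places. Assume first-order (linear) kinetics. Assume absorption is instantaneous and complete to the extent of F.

1.37 mcg/mL

Amount reaching circulation = F × Dose = 0.32 × 743.0 = 237.8 mg
C₀ = F·Dose / Vd = 237.8 / 129 = 1.843 mg/L
k = ln2 / t½ = 0.693147 / 41.8 = 0.01658 h⁻¹
C = C₀ · e^(−k·t) = 1.843 × e^(−0.01658 × 18.0)
  = 1.843 × 0.7420 = 1.368 mg/L
(1.368 mg/L = 1.368 mcg/mL)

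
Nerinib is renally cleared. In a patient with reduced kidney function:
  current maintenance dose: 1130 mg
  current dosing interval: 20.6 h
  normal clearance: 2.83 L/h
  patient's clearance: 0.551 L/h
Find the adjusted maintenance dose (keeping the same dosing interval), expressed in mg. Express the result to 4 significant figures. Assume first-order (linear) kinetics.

220.0 mg

To keep the same average steady-state level, dosing rate must scale with clearance.
CL ratio = 0.551 / 2.83 = 0.1947
New dose (same interval) = 1130 × 0.1947 = 220.0 mg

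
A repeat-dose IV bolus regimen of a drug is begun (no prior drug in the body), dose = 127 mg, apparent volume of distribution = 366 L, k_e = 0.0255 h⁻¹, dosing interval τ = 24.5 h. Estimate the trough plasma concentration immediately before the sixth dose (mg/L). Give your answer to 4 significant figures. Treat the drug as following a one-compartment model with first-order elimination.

C₀ per dose = Dose / Vd = 127 / 366 = 0.3470 mg/L
Fraction remaining after one interval: r = e^(−kτ) = e^(−0.02550 × 24.5) = 0.5354
Before dose 6, 5 doses have been given (aged 1τ, 2τ, 3τ, 4τ, 5τ).
C_trough = C₀ × (r + r² + … + r^5) = C₀ × r(1−r^5)/(1−r)
        = 0.3470 × 0.5354 × (1 − 0.04399) / (1 − 0.5354) = 0.3823 mg/L

0.3823 mg/L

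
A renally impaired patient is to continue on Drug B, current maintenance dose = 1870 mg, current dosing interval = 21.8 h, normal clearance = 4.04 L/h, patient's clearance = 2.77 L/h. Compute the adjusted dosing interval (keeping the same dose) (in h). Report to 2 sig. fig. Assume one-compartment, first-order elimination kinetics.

32 h

To keep the same average steady-state level, dosing rate must scale with clearance.
CL ratio = 2.77 / 4.04 = 0.6856
New interval (same dose) = 21.8 / 0.6856 = 31.80 h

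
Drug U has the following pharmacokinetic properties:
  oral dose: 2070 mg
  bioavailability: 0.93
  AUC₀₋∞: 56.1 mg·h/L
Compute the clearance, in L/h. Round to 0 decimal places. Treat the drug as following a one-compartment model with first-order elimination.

34 L/h

CL = F·Dose / AUC = 0.93 × 2070 / 56.1 = 34.32 L/h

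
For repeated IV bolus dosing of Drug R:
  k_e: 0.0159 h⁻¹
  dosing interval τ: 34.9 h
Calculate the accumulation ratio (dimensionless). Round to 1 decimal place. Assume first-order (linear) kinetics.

2.3

e^(−kτ) = e^(−0.01590 × 34.9) = 0.5741
Accumulation ratio R = 1 / (1 − e^(−kτ)) = 1 / (1 − 0.5741) = 2.348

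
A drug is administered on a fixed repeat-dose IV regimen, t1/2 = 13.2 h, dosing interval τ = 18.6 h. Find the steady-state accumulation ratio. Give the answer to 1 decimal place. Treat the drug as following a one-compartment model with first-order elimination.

1.6

k = ln2 / t½ = 0.693147 / 13.2 = 0.05251 h⁻¹
e^(−kτ) = e^(−0.05251 × 18.6) = 0.3766
Accumulation ratio R = 1 / (1 − e^(−kτ)) = 1 / (1 − 0.3766) = 1.604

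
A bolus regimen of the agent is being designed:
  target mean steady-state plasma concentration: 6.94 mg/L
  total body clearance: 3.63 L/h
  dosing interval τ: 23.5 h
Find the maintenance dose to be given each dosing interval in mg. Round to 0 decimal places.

592 mg

At steady state, Dose/τ = Css × CL.
Dose = Css × CL × τ = 6.94 × 3.630 × 23.5 = 592.0 mg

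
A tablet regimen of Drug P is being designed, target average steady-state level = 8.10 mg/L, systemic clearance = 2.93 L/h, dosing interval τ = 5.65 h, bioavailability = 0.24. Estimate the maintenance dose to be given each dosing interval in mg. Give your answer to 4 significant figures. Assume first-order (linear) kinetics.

At steady state, F × (Dose/τ) = Css × CL.
Dose = Css × CL × τ / F = 8.10 × 2.930 × 5.65 / 0.24 = 558.7 mg

558.7 mg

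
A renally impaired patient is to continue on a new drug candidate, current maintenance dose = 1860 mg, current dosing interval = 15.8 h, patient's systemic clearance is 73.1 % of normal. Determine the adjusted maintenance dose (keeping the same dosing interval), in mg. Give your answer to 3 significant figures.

To keep the same average steady-state level, dosing rate must scale with clearance.
CL ratio = 73.1 / 100 = 0.7310
New dose (same interval) = 1860 × 0.7310 = 1360 mg

1360 mg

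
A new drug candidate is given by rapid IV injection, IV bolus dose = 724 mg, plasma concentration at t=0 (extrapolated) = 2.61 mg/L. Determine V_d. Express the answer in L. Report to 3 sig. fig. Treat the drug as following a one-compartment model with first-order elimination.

277 L

Vd = Dose / C₀ = 724.0 / 2.61 = 277.4 L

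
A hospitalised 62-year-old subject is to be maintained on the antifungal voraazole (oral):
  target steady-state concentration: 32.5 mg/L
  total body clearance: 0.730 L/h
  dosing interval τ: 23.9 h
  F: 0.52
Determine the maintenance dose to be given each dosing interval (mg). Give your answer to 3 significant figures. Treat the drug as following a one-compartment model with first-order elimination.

1090 mg

At steady state, F × (Dose/τ) = Css × CL.
Dose = Css × CL × τ / F = 32.5 × 0.7300 × 23.9 / 0.52 = 1090 mg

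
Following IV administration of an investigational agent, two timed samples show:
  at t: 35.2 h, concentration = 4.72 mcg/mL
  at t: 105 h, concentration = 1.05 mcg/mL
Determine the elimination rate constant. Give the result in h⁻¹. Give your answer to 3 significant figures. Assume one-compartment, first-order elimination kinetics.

0.0215 h⁻¹

k = ln(C₁/C₂) / (t₂ − t₁) = ln(4.72/1.05) / (105 − 35.2)
  = 1.503 / 69.80 = 0.02153 h⁻¹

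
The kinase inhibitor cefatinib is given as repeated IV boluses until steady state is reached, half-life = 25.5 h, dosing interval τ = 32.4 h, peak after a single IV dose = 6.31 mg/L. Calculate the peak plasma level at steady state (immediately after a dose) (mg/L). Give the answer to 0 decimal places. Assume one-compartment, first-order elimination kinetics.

11 mg/L

k = ln2 / t½ = 0.693147 / 25.5 = 0.02718 h⁻¹
e^(−kτ) = e^(−0.02718 × 32.4) = 0.4145
Accumulation ratio R = 1 / (1 − e^(−kτ)) = 1 / (1 − 0.4145) = 1.708
Steady-state peak = C₀ × R = 6.31 × 1.708 = 10.78 mg/L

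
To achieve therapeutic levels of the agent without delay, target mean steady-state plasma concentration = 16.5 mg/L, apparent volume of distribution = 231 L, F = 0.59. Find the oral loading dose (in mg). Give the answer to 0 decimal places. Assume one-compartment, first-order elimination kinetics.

6460 mg

LD = Css × Vd / F = 16.5 × 231 / 0.59 = 6460 mg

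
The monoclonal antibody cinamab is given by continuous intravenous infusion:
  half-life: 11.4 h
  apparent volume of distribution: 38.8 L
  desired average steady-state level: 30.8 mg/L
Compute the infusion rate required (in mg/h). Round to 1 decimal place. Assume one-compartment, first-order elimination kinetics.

72.7 mg/h

k = ln2 / t½ = 0.693147 / 11.4 = 0.06080 h⁻¹
CL = k × Vd = 0.06080 × 38.8 = 2.359 L/h
At steady state, infusion rate R₀ = Css × CL = 30.8 × 2.359 = 72.66 mg/h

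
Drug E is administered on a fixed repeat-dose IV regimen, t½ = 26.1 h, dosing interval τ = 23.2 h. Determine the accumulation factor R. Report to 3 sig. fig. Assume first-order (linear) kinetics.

k = ln2 / t½ = 0.693147 / 26.1 = 0.02656 h⁻¹
e^(−kτ) = e^(−0.02656 × 23.2) = 0.5400
Accumulation ratio R = 1 / (1 − e^(−kτ)) = 1 / (1 − 0.5400) = 2.174

2.17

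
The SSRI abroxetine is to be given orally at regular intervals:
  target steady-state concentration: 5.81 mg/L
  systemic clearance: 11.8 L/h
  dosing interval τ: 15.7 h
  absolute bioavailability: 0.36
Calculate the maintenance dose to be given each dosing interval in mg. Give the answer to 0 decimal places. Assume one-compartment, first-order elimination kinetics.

2990 mg

At steady state, F × (Dose/τ) = Css × CL.
Dose = Css × CL × τ / F = 5.81 × 11.80 × 15.7 / 0.36 = 2990 mg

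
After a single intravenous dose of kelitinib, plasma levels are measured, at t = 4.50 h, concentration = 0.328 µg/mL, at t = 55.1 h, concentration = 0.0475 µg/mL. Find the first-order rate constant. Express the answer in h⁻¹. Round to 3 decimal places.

0.038 h⁻¹

k = ln(C₁/C₂) / (t₂ − t₁) = ln(0.328/0.0475) / (55.1 − 4.50)
  = 1.932 / 50.60 = 0.03818 h⁻¹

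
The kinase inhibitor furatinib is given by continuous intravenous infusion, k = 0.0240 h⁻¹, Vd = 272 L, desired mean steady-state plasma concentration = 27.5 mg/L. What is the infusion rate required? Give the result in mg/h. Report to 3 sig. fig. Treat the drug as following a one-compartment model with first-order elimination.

180 mg/h

CL = k × Vd = 0.02400 × 272 = 6.528 L/h
At steady state, infusion rate R₀ = Css × CL = 27.5 × 6.528 = 179.5 mg/h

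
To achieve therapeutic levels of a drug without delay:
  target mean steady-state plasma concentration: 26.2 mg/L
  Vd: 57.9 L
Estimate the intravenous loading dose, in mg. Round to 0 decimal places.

LD = Css × Vd = 26.2 × 57.9 = 1517 mg

1517 mg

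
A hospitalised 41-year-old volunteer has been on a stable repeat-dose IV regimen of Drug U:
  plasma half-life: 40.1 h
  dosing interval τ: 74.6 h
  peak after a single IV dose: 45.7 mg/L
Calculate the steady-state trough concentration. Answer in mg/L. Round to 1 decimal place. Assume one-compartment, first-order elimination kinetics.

17.4 mg/L

k = ln2 / t½ = 0.693147 / 40.1 = 0.01729 h⁻¹
e^(−kτ) = e^(−0.01729 × 74.6) = 0.2753
Accumulation ratio R = 1 / (1 − e^(−kτ)) = 1 / (1 − 0.2753) = 1.380
Steady-state trough = C₀ × R × e^(−kτ) = 45.7 × 1.380 × 0.2753 = 17.36 mg/L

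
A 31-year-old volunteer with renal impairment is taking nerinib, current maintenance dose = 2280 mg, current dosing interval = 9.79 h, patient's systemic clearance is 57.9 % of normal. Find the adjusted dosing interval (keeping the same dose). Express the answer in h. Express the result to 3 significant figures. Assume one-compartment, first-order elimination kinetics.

To keep the same average steady-state level, dosing rate must scale with clearance.
CL ratio = 57.9 / 100 = 0.5790
New interval (same dose) = 9.79 / 0.5790 = 16.91 h

16.9 h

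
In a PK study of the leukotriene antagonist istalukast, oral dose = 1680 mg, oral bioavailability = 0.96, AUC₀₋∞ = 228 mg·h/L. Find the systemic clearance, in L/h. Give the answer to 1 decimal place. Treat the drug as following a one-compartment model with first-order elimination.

7.1 L/h

CL = F·Dose / AUC = 0.96 × 1680 / 228 = 7.074 L/h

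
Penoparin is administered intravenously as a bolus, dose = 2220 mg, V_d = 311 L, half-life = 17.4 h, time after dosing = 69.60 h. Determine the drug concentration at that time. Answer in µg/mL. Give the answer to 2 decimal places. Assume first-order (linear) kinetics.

C₀ = Dose / Vd = 2220 / 311 = 7.138 mg/L
k = ln2 / t½ = 0.693147 / 17.4 = 0.03984 h⁻¹
t / t½ = 69.60 / 17.4 = 4 half-lives
C = C₀ × (1/2)^4 = 7.138 × 0.06250 = 0.4461 mg/L
(0.4461 mg/L = 0.4461 µg/mL)

0.45 µg/mL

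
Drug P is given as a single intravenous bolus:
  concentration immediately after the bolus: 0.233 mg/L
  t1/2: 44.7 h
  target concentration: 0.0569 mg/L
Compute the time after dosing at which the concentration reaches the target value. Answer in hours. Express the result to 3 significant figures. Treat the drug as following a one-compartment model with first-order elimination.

90.9 h

k = ln2 / t½ = 0.693147 / 44.7 = 0.01551 h⁻¹
t = ln(C₀ / C) / k = ln(0.2330 / 0.0569) / 0.01551
  = ln(4.095) / 0.01551 = 1.410 / 0.01551 = 90.91 h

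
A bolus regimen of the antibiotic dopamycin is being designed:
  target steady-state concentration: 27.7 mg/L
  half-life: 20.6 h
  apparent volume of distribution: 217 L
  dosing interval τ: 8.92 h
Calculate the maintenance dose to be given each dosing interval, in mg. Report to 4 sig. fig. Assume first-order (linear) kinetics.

1804 mg

k = ln2 / t½ = 0.693147 / 20.6 = 0.03365 h⁻¹
CL = k × Vd = 0.03365 × 217 = 7.302 L/h
At steady state, Dose/τ = Css × CL.
Dose = Css × CL × τ = 27.7 × 7.302 × 8.92 = 1804 mg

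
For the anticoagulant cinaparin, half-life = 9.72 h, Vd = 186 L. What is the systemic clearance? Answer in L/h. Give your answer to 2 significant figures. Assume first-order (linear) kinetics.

13 L/h

k = ln2 / t½ = 0.693147 / 9.72 = 0.07131 h⁻¹
CL = k × Vd = 0.07131 × 186 = 13.26 L/h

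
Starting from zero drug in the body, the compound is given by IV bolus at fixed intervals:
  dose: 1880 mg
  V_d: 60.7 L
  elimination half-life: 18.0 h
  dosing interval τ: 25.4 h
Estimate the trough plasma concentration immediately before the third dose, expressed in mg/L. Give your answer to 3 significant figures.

16.0 mg/L

C₀ per dose = Dose / Vd = 1880 / 60.7 = 30.97 mg/L
k = ln2 / t½ = 0.693147 / 18.0 = 0.03851 h⁻¹
Fraction remaining after one interval: r = e^(−kτ) = e^(−0.03851 × 25.4) = 0.3760
Before dose 3, 2 doses have been given (aged 1τ, 2τ).
C_trough = C₀ × (r + r²) = 30.97 × (0.3760 + 0.1414) = 16.02 mg/L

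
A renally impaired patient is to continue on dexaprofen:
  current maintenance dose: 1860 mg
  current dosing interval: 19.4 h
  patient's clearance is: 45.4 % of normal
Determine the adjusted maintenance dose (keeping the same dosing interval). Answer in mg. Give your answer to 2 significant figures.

840 mg

To keep the same average steady-state level, dosing rate must scale with clearance.
CL ratio = 45.4 / 100 = 0.4540
New dose (same interval) = 1860 × 0.4540 = 844.4 mg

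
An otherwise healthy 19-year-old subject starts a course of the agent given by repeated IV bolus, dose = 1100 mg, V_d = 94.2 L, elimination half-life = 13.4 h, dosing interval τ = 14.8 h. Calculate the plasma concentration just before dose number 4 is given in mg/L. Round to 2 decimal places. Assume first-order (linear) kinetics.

C₀ per dose = Dose / Vd = 1100 / 94.2 = 11.68 mg/L
k = ln2 / t½ = 0.693147 / 13.4 = 0.05173 h⁻¹
Fraction remaining after one interval: r = e^(−kτ) = e^(−0.05173 × 14.8) = 0.4651
Before dose 4, 3 doses have been given (aged 1τ, 2τ, 3τ).
C_trough = C₀ × (r + r² + … + r^3) = C₀ × r(1−r^3)/(1−r)
        = 11.68 × 0.4651 × (1 − 0.1006) / (1 − 0.4651) = 9.134 mg/L

9.13 mg/L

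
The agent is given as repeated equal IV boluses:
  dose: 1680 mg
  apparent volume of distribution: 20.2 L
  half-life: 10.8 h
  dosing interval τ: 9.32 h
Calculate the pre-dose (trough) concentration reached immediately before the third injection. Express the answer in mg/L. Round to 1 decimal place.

70.9 mg/L

C₀ per dose = Dose / Vd = 1680 / 20.2 = 83.17 mg/L
k = ln2 / t½ = 0.693147 / 10.8 = 0.06418 h⁻¹
Fraction remaining after one interval: r = e^(−kτ) = e^(−0.06418 × 9.32) = 0.5498
Before dose 3, 2 doses have been given (aged 1τ, 2τ).
C_trough = C₀ × (r + r²) = 83.17 × (0.5498 + 0.3023) = 70.87 mg/L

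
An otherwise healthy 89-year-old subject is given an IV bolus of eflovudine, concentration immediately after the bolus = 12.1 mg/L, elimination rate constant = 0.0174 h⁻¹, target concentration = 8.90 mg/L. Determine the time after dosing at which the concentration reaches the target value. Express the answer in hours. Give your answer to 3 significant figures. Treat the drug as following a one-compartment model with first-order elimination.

t = ln(C₀ / C) / k = ln(12.10 / 8.90) / 0.01740
  = ln(1.360) / 0.01740 = 0.3075 / 0.01740 = 17.67 h

17.7 h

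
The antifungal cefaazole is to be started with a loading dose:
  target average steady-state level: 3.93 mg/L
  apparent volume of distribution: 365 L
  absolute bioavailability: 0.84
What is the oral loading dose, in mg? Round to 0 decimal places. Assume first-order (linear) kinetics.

1708 mg

LD = Css × Vd / F = 3.93 × 365 / 0.84 = 1708 mg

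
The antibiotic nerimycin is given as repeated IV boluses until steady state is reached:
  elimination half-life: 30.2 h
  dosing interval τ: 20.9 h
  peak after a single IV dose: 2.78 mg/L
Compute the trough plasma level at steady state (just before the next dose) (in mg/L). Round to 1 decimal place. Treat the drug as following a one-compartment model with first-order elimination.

4.5 mg/L

k = ln2 / t½ = 0.693147 / 30.2 = 0.02295 h⁻¹
e^(−kτ) = e^(−0.02295 × 20.9) = 0.6190
Accumulation ratio R = 1 / (1 − e^(−kτ)) = 1 / (1 − 0.6190) = 2.625
Steady-state trough = C₀ × R × e^(−kτ) = 2.78 × 2.625 × 0.6190 = 4.517 mg/L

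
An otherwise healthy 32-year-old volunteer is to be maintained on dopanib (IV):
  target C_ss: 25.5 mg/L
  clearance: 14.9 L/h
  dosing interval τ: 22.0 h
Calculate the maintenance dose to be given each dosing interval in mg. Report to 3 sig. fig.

8360 mg

At steady state, Dose/τ = Css × CL.
Dose = Css × CL × τ = 25.5 × 14.90 × 22.0 = 8359 mg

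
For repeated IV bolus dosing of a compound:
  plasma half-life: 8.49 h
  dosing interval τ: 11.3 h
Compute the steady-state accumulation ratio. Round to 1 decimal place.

1.7

k = ln2 / t½ = 0.693147 / 8.49 = 0.08164 h⁻¹
e^(−kτ) = e^(−0.08164 × 11.3) = 0.3975
Accumulation ratio R = 1 / (1 − e^(−kτ)) = 1 / (1 − 0.3975) = 1.660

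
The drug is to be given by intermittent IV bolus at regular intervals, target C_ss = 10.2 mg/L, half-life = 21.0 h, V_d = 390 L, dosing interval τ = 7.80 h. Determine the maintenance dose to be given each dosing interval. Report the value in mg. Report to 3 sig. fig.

k = ln2 / t½ = 0.693147 / 21.0 = 0.03301 h⁻¹
CL = k × Vd = 0.03301 × 390 = 12.87 L/h
At steady state, Dose/τ = Css × CL.
Dose = Css × CL × τ = 10.2 × 12.87 × 7.80 = 1024 mg

1020 mg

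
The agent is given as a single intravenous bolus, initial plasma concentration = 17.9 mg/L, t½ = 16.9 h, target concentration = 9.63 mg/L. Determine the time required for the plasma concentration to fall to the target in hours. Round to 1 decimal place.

15.1 h

k = ln2 / t½ = 0.693147 / 16.9 = 0.04101 h⁻¹
t = ln(C₀ / C) / k = ln(17.90 / 9.63) / 0.04101
  = ln(1.859) / 0.04101 = 0.6200 / 0.04101 = 15.12 h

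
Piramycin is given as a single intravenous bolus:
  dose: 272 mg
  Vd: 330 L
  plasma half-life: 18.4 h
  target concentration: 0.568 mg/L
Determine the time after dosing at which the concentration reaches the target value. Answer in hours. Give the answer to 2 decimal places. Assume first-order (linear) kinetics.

9.88 h

C₀ = Dose / Vd = 272.0 / 330 = 0.8242 mg/L
k = ln2 / t½ = 0.693147 / 18.4 = 0.03767 h⁻¹
t = ln(C₀ / C) / k = ln(0.8242 / 0.568) / 0.03767
  = ln(1.451) / 0.03767 = 0.3723 / 0.03767 = 9.883 h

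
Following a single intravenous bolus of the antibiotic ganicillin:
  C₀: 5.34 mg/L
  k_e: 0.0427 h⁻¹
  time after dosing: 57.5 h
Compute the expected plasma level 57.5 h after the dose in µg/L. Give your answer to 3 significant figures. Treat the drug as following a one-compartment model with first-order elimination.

C = C₀ · e^(−k·t) = 5.340 × e^(−0.04270 × 57.5)
  = 5.340 × 0.08584 = 0.4584 mg/L
Convert: 0.4584 mg/L × 1000 = 458.4 µg/L

458 µg/L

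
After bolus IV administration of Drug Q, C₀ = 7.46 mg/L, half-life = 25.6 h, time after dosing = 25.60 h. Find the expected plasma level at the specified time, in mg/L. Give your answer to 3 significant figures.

3.73 mg/L

k = ln2 / t½ = 0.693147 / 25.6 = 0.02708 h⁻¹
t / t½ = 25.60 / 25.6 = 1 half-lives
C = C₀ × (1/2)^1 = 7.460 × 0.5000 = 3.730 mg/L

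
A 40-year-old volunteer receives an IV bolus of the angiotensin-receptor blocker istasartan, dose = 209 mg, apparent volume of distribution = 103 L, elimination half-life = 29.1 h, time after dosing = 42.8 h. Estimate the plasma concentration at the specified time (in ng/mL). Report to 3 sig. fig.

732 ng/mL

C₀ = Dose / Vd = 209.0 / 103 = 2.029 mg/L
k = ln2 / t½ = 0.693147 / 29.1 = 0.02382 h⁻¹
C = C₀ · e^(−k·t) = 2.029 × e^(−0.02382 × 42.8)
  = 2.029 × 0.3608 = 0.7321 mg/L
Convert: 0.7321 mg/L × 1000 = 732.1 ng/mL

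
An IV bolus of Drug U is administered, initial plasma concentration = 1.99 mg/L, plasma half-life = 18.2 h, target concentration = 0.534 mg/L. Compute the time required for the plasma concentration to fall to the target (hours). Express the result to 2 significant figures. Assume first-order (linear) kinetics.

k = ln2 / t½ = 0.693147 / 18.2 = 0.03809 h⁻¹
t = ln(C₀ / C) / k = ln(1.990 / 0.534) / 0.03809
  = ln(3.727) / 0.03809 = 1.316 / 0.03809 = 34.55 h

35 h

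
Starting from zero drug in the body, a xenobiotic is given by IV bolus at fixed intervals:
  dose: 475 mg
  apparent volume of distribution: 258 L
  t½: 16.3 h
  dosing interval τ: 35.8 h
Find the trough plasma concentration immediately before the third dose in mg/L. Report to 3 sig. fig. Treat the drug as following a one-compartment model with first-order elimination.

0.489 mg/L

C₀ per dose = Dose / Vd = 475 / 258 = 1.841 mg/L
k = ln2 / t½ = 0.693147 / 16.3 = 0.04252 h⁻¹
Fraction remaining after one interval: r = e^(−kτ) = e^(−0.04252 × 35.8) = 0.2182
Before dose 3, 2 doses have been given (aged 1τ, 2τ).
C_trough = C₀ × (r + r²) = 1.841 × (0.2182 + 0.04761) = 0.4894 mg/L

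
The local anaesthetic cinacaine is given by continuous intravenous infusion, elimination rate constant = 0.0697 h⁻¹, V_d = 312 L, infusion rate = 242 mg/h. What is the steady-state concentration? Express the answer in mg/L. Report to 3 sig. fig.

CL = k × Vd = 0.06970 × 312 = 21.75 L/h
At steady state Css = R₀ / CL = 242 / 21.75 = 11.13 mg/L

11.1 mg/L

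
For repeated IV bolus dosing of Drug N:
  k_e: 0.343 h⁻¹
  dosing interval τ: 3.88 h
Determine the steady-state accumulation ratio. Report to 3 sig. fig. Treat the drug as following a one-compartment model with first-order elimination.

e^(−kτ) = e^(−0.3430 × 3.88) = 0.2643
Accumulation ratio R = 1 / (1 − e^(−kτ)) = 1 / (1 − 0.2643) = 1.359

1.36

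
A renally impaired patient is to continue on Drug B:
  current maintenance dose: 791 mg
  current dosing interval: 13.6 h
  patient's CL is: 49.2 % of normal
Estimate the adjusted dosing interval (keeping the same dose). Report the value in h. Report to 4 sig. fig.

27.64 h

To keep the same average steady-state level, dosing rate must scale with clearance.
CL ratio = 49.2 / 100 = 0.4920
New interval (same dose) = 13.6 / 0.4920 = 27.64 h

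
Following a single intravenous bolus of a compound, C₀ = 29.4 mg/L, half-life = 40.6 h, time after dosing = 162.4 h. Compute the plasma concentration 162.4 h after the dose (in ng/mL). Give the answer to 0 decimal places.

k = ln2 / t½ = 0.693147 / 40.6 = 0.01707 h⁻¹
t / t½ = 162.4 / 40.6 = 4 half-lives
C = C₀ × (1/2)^4 = 29.40 × 0.06250 = 1.838 mg/L
Convert: 1.838 mg/L × 1000 = 1838 ng/mL

1838 ng/mL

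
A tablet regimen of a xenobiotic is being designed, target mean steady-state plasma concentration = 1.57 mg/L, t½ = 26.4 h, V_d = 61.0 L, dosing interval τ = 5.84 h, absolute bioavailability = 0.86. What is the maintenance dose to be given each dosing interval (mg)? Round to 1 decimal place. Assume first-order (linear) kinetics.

17.1 mg

k = ln2 / t½ = 0.693147 / 26.4 = 0.02626 h⁻¹
CL = k × Vd = 0.02626 × 61.0 = 1.602 L/h
At steady state, F × (Dose/τ) = Css × CL.
Dose = Css × CL × τ / F = 1.57 × 1.602 × 5.84 / 0.86 = 17.08 mg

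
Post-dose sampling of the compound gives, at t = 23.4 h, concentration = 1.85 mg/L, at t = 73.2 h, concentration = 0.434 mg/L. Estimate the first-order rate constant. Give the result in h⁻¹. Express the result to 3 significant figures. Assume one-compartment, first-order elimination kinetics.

k = ln(C₁/C₂) / (t₂ − t₁) = ln(1.85/0.434) / (73.2 − 23.4)
  = 1.450 / 49.80 = 0.02912 h⁻¹

0.0291 h⁻¹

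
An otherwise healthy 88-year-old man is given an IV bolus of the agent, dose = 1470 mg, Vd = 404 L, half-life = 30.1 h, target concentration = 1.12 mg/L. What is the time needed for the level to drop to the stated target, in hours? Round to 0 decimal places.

C₀ = Dose / Vd = 1470 / 404 = 3.639 mg/L
k = ln2 / t½ = 0.693147 / 30.1 = 0.02303 h⁻¹
t = ln(C₀ / C) / k = ln(3.639 / 1.12) / 0.02303
  = ln(3.249) / 0.02303 = 1.178 / 0.02303 = 51.15 h

51 h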